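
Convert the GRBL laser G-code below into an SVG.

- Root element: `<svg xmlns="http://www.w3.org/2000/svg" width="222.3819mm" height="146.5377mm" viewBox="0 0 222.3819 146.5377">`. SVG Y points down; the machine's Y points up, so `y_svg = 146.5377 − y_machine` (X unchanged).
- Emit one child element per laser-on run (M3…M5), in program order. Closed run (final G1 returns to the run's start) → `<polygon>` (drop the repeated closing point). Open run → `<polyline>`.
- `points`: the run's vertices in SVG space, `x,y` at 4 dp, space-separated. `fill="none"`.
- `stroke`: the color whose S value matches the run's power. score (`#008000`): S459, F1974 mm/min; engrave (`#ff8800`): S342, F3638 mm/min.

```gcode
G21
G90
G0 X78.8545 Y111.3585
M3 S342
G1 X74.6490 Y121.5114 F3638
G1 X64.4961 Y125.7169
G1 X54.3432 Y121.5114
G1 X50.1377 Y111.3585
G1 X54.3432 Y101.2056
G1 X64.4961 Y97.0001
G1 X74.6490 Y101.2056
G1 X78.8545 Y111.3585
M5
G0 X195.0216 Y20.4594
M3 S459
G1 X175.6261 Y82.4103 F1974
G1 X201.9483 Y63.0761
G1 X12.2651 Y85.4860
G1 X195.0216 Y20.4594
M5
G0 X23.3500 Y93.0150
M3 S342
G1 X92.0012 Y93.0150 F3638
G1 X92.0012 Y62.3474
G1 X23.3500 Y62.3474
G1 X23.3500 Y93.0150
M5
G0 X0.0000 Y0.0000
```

Machine Y-up, SVG Y-down with viewBox height 146.5377, so y_svg = 146.5377 − y_machine; X carries over.

Run 1: S342 ⇒ engrave layer `#ff8800`. The run returns to its start, so emit a `<polygon>` with points (Y-flipped): 78.8545,35.1792 74.6490,25.0263 64.4961,20.8208 54.3432,25.0263 50.1377,35.1792 54.3432,45.3321 64.4961,49.5376 74.6490,45.3321.

Run 2: the run's S459 means `#008000` (score). The run returns to its start, so emit a `<polygon>` with points (Y-flipped): 195.0216,126.0783 175.6261,64.1274 201.9483,83.4616 12.2651,61.0517.

Run 3: S342 ⇒ engrave layer `#ff8800`. The run returns to its start, so emit a `<polygon>` with points (Y-flipped): 23.3500,53.5227 92.0012,53.5227 92.0012,84.1903 23.3500,84.1903.

<svg xmlns="http://www.w3.org/2000/svg" width="222.3819mm" height="146.5377mm" viewBox="0 0 222.3819 146.5377">
  <polygon points="78.8545,35.1792 74.6490,25.0263 64.4961,20.8208 54.3432,25.0263 50.1377,35.1792 54.3432,45.3321 64.4961,49.5376 74.6490,45.3321" fill="none" stroke="#ff8800"/>
  <polygon points="195.0216,126.0783 175.6261,64.1274 201.9483,83.4616 12.2651,61.0517" fill="none" stroke="#008000"/>
  <polygon points="23.3500,53.5227 92.0012,53.5227 92.0012,84.1903 23.3500,84.1903" fill="none" stroke="#ff8800"/>
</svg>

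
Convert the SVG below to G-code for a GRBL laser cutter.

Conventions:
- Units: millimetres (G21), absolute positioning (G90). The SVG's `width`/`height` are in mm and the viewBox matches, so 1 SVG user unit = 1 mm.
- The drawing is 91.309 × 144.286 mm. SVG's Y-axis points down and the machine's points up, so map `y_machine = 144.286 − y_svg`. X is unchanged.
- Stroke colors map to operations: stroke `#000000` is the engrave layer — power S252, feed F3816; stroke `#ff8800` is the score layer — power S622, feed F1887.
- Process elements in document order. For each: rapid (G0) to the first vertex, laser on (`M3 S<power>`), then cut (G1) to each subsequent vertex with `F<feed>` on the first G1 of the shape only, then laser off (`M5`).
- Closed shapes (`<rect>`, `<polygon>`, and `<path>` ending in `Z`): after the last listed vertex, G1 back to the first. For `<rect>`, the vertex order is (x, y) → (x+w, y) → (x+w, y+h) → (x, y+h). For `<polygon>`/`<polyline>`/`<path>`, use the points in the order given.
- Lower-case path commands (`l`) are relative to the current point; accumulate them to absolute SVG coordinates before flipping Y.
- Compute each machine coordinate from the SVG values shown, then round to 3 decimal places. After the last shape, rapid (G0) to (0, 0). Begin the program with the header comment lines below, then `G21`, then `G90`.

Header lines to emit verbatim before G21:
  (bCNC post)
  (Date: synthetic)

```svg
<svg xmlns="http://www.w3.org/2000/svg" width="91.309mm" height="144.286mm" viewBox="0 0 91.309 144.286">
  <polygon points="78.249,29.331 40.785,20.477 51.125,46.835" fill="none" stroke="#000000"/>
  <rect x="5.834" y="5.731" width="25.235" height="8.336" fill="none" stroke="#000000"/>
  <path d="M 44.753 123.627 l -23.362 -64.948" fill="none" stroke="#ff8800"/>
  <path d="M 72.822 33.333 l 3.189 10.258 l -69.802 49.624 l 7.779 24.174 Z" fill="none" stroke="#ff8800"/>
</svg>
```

(bCNC post)
(Date: synthetic)
G21
G90
G0 X78.249 Y114.955
M3 S252
G1 X40.785 Y123.809 F3816
G1 X51.125 Y97.451
G1 X78.249 Y114.955
M5
G0 X5.834 Y138.555
M3 S252
G1 X31.069 Y138.555 F3816
G1 X31.069 Y130.219
G1 X5.834 Y130.219
G1 X5.834 Y138.555
M5
G0 X44.753 Y20.659
M3 S622
G1 X21.391 Y85.607 F1887
M5
G0 X72.822 Y110.953
M3 S622
G1 X76.011 Y100.695 F1887
G1 X6.209 Y51.071
G1 X13.988 Y26.897
G1 X72.822 Y110.953
M5
G0 X0.000 Y0.000

1 u = 1 mm; y_m = 144.286 − y.

[1] `<polygon>` closed polygon, #000000→engrave S252 F3816: (78.249,114.955) → (40.785,123.809) → (51.125,97.451) → (78.249,114.955) (closed)

[2] `<rect>` rectangle, #000000→engrave S252 F3816: (5.834,138.555) → (31.069,138.555) → (31.069,130.219) → (5.834,130.219) → (5.834,138.555) (closed)

[3] `<path>` line segment, #ff8800→score S622 F1887: (44.753,20.659) → (21.391,85.607)

[4] `<path>` closed polygon, #ff8800→score S622 F1887: (72.822,110.953) → (76.011,100.695) → (6.209,51.071) → (13.988,26.897) → (72.822,110.953) (closed)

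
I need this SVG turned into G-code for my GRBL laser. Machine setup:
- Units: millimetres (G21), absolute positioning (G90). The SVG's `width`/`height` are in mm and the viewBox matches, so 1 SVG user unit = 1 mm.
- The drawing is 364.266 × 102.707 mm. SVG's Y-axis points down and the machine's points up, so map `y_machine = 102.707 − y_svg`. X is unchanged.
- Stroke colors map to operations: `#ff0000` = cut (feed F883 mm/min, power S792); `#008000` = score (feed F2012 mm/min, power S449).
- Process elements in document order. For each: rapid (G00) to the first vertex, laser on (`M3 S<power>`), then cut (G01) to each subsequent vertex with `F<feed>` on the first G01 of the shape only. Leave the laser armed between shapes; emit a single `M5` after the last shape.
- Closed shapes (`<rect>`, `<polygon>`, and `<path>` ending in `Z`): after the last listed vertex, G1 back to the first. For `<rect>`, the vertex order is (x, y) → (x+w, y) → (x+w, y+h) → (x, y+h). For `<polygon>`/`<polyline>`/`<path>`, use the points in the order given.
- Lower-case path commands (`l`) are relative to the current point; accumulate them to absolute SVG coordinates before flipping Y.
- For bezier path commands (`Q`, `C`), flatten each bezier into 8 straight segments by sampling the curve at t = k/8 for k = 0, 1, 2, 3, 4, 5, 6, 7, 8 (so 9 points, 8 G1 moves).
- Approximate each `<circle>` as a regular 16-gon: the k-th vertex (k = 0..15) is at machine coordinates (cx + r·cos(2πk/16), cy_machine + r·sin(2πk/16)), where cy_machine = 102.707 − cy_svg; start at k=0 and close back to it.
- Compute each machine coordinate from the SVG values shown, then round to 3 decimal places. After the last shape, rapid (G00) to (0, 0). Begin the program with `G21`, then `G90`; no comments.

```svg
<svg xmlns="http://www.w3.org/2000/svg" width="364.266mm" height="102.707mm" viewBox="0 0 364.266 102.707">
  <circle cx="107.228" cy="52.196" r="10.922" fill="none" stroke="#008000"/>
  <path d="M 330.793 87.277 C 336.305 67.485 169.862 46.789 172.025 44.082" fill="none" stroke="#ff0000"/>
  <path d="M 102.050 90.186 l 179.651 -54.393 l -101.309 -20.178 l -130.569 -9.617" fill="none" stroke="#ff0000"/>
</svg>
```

viewBox `0 0 364.266 102.707` with mm width/height → 1 unit = 1 mm. Flip: y_m = 102.707 − y_svg.

**Shape 1** — `<circle>` circle, stroke `#008000` → score (S449, F2012). Machine vertices: (118.150,50.511) → (117.319,54.691) → (114.951,58.234) → (111.408,60.602) → (107.228,61.433) → (103.048,60.602) → (99.505,58.234) → (97.137,54.691) → (96.306,50.511) → (97.137,46.331) → (99.505,42.788) → (103.048,40.420) → (107.228,39.589) → (111.408,40.420) → (114.951,42.788) → (117.319,46.331) → (118.150,50.511). Closed: final G1 returns to the first vertex.

**Shape 2** — `<path>` cubic bezier, stroke `#ff0000` → cut (S792, F883). Control points (SVG): P0=(330.793,87.277), P1=(336.305,67.485), P2=(169.862,46.789), P3=(172.025,44.082); sampled at t=k/8. Machine vertices: (330.793,15.430) → (325.465,22.857) → (308.007,30.148) → (282.410,37.081) → (252.665,43.434) → (222.763,48.987) → (196.695,53.517) → (178.452,56.804) → (172.025,58.625). Open path.

**Shape 3** — `<path>` open polyline, stroke `#ff0000` → cut (S792, F883). Machine vertices: (102.050,12.521) → (281.701,66.914) → (180.392,87.092) → (49.823,96.709). Open path.

G21
G90
G00 X118.150 Y50.511
M3 S449
G01 X117.319 Y54.691 F2012
G01 X114.951 Y58.234
G01 X111.408 Y60.602
G01 X107.228 Y61.433
G01 X103.048 Y60.602
G01 X99.505 Y58.234
G01 X97.137 Y54.691
G01 X96.306 Y50.511
G01 X97.137 Y46.331
G01 X99.505 Y42.788
G01 X103.048 Y40.420
G01 X107.228 Y39.589
G01 X111.408 Y40.420
G01 X114.951 Y42.788
G01 X117.319 Y46.331
G01 X118.150 Y50.511
G00 X330.793 Y15.430
M3 S792
G01 X325.465 Y22.857 F883
G01 X308.007 Y30.148
G01 X282.410 Y37.081
G01 X252.665 Y43.434
G01 X222.763 Y48.987
G01 X196.695 Y53.517
G01 X178.452 Y56.804
G01 X172.025 Y58.625
G00 X102.050 Y12.521
M3 S792
G01 X281.701 Y66.914 F883
G01 X180.392 Y87.092
G01 X49.823 Y96.709
M5
G00 X0.000 Y0.000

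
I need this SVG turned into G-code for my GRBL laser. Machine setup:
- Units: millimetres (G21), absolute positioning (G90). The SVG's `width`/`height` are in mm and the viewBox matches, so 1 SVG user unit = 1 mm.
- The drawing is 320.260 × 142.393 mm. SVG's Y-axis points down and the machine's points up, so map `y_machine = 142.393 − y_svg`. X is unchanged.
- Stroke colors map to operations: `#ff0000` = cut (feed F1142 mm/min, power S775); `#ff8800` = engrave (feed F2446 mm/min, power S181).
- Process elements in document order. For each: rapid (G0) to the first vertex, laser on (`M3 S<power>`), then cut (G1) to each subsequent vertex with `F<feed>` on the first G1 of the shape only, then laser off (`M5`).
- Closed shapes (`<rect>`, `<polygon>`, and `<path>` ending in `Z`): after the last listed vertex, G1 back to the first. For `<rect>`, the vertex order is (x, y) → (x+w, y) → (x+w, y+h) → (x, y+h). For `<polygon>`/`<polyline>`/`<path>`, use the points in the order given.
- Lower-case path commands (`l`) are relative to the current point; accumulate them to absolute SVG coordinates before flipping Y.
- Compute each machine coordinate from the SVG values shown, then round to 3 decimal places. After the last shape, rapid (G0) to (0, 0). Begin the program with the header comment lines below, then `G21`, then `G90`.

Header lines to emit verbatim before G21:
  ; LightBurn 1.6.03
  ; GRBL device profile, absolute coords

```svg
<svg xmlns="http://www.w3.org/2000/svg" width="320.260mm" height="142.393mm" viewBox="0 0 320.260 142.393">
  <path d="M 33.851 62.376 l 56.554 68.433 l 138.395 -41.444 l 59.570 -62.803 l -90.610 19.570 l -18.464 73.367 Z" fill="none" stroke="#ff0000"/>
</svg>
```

1 u = 1 mm; y_m = 142.393 − y.

[1] `<path>` closed polygon, #ff0000→cut S775 F1142: (33.851,80.017) → (90.405,11.584) → (228.800,53.028) → (288.370,115.831) → (197.760,96.261) → (179.296,22.894) → (33.851,80.017) (closed)

; LightBurn 1.6.03
; GRBL device profile, absolute coords
G21
G90
G0 X33.851 Y80.017
M3 S775
G1 X90.405 Y11.584 F1142
G1 X228.800 Y53.028
G1 X288.370 Y115.831
G1 X197.760 Y96.261
G1 X179.296 Y22.894
G1 X33.851 Y80.017
M5
G0 X0.000 Y0.000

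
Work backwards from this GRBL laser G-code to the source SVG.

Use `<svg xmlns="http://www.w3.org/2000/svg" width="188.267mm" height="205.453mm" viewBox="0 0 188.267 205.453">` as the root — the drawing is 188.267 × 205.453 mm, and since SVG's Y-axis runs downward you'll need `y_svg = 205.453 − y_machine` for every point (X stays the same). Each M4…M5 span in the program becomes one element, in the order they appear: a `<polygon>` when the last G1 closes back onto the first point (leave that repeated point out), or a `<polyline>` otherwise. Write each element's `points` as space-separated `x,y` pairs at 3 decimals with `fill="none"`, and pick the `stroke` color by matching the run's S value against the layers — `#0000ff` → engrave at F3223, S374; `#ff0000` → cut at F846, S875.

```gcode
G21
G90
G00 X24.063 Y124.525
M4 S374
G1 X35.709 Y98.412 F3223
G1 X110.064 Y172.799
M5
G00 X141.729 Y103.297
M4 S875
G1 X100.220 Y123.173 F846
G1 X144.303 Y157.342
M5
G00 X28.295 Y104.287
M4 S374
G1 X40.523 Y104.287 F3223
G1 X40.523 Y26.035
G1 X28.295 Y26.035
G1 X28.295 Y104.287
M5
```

Each laser-on run becomes one SVG element. Flip Y back into SVG space with y_svg = 205.453 − y_machine.

Run 1: the run's S374 means `#0000ff` (engrave). The run is open, so emit a `<polyline>` with points (Y-flipped): 24.063,80.928 35.709,107.041 110.064,32.654.

Run 2: power S875 maps to stroke `#ff0000` (cut). The run is open, so emit a `<polyline>` with points (Y-flipped): 141.729,102.156 100.220,82.280 144.303,48.111.

Run 3: S374 ⇒ engrave layer `#0000ff`. The run returns to its start, so emit a `<polygon>` with points (Y-flipped): 28.295,101.166 40.523,101.166 40.523,179.418 28.295,179.418.

<svg xmlns="http://www.w3.org/2000/svg" width="188.267mm" height="205.453mm" viewBox="0 0 188.267 205.453">
  <polyline points="24.063,80.928 35.709,107.041 110.064,32.654" fill="none" stroke="#0000ff"/>
  <polyline points="141.729,102.156 100.220,82.280 144.303,48.111" fill="none" stroke="#ff0000"/>
  <polygon points="28.295,101.166 40.523,101.166 40.523,179.418 28.295,179.418" fill="none" stroke="#0000ff"/>
</svg>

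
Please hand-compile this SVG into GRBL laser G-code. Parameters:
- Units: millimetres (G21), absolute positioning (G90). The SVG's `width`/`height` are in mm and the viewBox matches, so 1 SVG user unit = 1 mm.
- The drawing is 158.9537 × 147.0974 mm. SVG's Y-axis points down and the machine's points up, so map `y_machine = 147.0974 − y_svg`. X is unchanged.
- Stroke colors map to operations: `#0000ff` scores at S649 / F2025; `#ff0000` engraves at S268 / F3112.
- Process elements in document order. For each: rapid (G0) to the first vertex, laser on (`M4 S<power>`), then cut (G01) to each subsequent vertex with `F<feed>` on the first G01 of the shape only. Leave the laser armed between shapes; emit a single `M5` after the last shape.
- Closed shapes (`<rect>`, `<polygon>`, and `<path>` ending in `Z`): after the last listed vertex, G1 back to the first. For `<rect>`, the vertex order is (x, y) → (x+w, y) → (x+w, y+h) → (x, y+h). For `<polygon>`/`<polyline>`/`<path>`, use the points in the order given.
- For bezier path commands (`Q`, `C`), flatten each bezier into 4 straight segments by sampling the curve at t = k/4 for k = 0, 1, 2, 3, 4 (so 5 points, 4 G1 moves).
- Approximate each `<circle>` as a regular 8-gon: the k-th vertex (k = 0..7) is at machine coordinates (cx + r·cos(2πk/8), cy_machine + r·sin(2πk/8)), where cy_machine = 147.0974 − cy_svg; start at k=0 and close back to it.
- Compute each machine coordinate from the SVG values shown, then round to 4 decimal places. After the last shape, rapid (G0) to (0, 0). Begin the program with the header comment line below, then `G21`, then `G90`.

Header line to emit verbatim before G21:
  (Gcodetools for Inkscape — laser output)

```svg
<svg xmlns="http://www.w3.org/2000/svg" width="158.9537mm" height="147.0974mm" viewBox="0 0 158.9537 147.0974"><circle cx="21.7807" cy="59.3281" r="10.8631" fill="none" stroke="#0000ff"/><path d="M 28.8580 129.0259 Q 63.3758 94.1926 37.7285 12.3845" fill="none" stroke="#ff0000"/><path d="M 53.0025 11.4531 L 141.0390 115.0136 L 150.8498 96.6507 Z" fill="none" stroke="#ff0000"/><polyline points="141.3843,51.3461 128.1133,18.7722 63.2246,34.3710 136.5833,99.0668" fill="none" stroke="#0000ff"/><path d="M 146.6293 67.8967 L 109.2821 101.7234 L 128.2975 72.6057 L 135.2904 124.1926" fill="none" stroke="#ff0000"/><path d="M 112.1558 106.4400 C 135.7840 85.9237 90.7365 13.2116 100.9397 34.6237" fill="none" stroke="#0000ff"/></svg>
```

Since the viewBox matches the mm dimensions, user units are millimetres directly. The only transform is the Y-flip y_m = 147.0974 − y_svg.

Shape 1 is a circle drawn with `<circle>`. Its stroke #0000ff means score at S649, F2025. After flipping Y the toolpath is (32.6438,87.7693) → (29.4621,95.4507) → (21.7807,98.6324) → (14.0993,95.4507) → (10.9176,87.7693) → (14.0993,80.0879) → (21.7807,76.9062) → (29.4621,80.0879) → (32.6438,87.7693), returning to the start.

Shape 2 is a quadratic bezier drawn with `<path>`. Its stroke #ff0000 means engrave at S268, F3112. After flipping Y the toolpath is (28.8580,18.0715) → (42.3566,38.4241) → (48.3345,64.6485) → (46.7918,96.7448) → (37.7285,134.7129).

Shape 3 is a closed polygon drawn with `<path>`. Its stroke #ff0000 means engrave at S268, F3112. After flipping Y the toolpath is (53.0025,135.6443) → (141.0390,32.0838) → (150.8498,50.4467) → (53.0025,135.6443), returning to the start.

Shape 4 is a open polyline drawn with `<polyline>`. Its stroke #0000ff means score at S649, F2025. After flipping Y the toolpath is (141.3843,95.7513) → (128.1133,128.3252) → (63.2246,112.7264) → (136.5833,48.0306).

Shape 5 is a open polyline drawn with `<path>`. Its stroke #ff0000 means engrave at S268, F3112. After flipping Y the toolpath is (146.6293,79.2007) → (109.2821,45.3740) → (128.2975,74.4917) → (135.2904,22.9048).

Shape 6 is a cubic bezier drawn with `<path>`. Its stroke #0000ff means score at S649, F2025. After flipping Y the toolpath is (112.1558,40.6574) → (118.9366,63.5451) → (111.5821,92.2887) → (101.7105,113.1707) → (100.9397,112.4737).

(Gcodetools for Inkscape — laser output)
G21
G90
G0 X32.6438 Y87.7693
M4 S649
G01 X29.4621 Y95.4507 F2025
G01 X21.7807 Y98.6324
G01 X14.0993 Y95.4507
G01 X10.9176 Y87.7693
G01 X14.0993 Y80.0879
G01 X21.7807 Y76.9062
G01 X29.4621 Y80.0879
G01 X32.6438 Y87.7693
G0 X28.8580 Y18.0715
M4 S268
G01 X42.3566 Y38.4241 F3112
G01 X48.3345 Y64.6485
G01 X46.7918 Y96.7448
G01 X37.7285 Y134.7129
G0 X53.0025 Y135.6443
M4 S268
G01 X141.0390 Y32.0838 F3112
G01 X150.8498 Y50.4467
G01 X53.0025 Y135.6443
G0 X141.3843 Y95.7513
M4 S649
G01 X128.1133 Y128.3252 F2025
G01 X63.2246 Y112.7264
G01 X136.5833 Y48.0306
G0 X146.6293 Y79.2007
M4 S268
G01 X109.2821 Y45.3740 F3112
G01 X128.2975 Y74.4917
G01 X135.2904 Y22.9048
G0 X112.1558 Y40.6574
M4 S649
G01 X118.9366 Y63.5451 F2025
G01 X111.5821 Y92.2887
G01 X101.7105 Y113.1707
G01 X100.9397 Y112.4737
M5
G0 X0.0000 Y0.0000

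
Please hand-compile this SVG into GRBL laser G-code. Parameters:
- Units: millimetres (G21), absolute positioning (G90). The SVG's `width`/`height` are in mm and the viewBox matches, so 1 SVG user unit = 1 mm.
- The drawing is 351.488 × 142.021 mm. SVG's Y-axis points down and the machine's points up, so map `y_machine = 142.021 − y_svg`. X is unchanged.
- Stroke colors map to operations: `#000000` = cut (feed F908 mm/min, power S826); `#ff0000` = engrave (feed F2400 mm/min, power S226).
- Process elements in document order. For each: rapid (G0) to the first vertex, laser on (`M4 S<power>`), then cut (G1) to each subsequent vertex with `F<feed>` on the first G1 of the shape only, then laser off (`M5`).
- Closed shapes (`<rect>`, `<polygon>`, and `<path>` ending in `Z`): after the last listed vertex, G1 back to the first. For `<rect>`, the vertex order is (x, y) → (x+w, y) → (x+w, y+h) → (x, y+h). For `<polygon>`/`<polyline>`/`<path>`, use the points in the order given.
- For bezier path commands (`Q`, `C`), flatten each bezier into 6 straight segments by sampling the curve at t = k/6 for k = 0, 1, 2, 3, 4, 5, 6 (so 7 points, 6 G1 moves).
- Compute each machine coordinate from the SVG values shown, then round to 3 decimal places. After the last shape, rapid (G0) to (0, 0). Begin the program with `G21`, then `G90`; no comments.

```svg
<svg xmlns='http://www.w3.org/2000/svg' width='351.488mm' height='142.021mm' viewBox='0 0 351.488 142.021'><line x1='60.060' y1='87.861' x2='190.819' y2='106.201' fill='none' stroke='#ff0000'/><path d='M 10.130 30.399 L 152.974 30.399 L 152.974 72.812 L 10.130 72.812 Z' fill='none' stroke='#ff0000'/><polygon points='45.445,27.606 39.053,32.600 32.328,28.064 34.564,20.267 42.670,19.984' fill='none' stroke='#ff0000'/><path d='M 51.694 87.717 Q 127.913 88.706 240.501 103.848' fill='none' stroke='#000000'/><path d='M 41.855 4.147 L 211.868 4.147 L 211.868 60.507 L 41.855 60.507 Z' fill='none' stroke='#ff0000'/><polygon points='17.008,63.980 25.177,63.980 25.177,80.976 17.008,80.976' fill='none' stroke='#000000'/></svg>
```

G21
G90
G0 X60.060 Y54.160
M4 S226
G1 X190.819 Y35.820 F2400
M5
G0 X10.130 Y111.622
M4 S226
G1 X152.974 Y111.622 F2400
G1 X152.974 Y69.209
G1 X10.130 Y69.209
G1 X10.130 Y111.622
M5
G0 X45.445 Y114.415
M4 S226
G1 X39.053 Y109.421 F2400
G1 X32.328 Y113.957
G1 X34.564 Y121.754
G1 X42.670 Y122.037
G1 X45.445 Y114.415
M5
G0 X51.694 Y54.304
M4 S826
G1 X78.111 Y53.581 F908
G1 X106.548 Y52.072
G1 X137.005 Y49.777
G1 X169.483 Y46.695
G1 X203.982 Y42.827
G1 X240.501 Y38.173
M5
G0 X41.855 Y137.874
M4 S226
G1 X211.868 Y137.874 F2400
G1 X211.868 Y81.514
G1 X41.855 Y81.514
G1 X41.855 Y137.874
M5
G0 X17.008 Y78.041
M4 S826
G1 X25.177 Y78.041 F908
G1 X25.177 Y61.045
G1 X17.008 Y61.045
G1 X17.008 Y78.041
M5
G0 X0.000 Y0.000

viewBox `0 0 351.488 142.021` with mm width/height → 1 unit = 1 mm. Flip: y_m = 142.021 − y_svg.

**Shape 1** — `<line>` line segment, stroke `#ff0000` → engrave (S226, F2400). Machine vertices: (60.060,54.160) → (190.819,35.820). Open path.

**Shape 2** — `<path>` rectangle, stroke `#ff0000` → engrave (S226, F2400). Machine vertices: (10.130,111.622) → (152.974,111.622) → (152.974,69.209) → (10.130,69.209) → (10.130,111.622). Closed: final G1 returns to the first vertex.

**Shape 3** — `<polygon>` regular polygon, stroke `#ff0000` → engrave (S226, F2400). Machine vertices: (45.445,114.415) → (39.053,109.421) → (32.328,113.957) → (34.564,121.754) → (42.670,122.037) → (45.445,114.415). Closed: final G1 returns to the first vertex.

**Shape 4** — `<path>` quadratic bezier, stroke `#000000` → cut (S826, F908). Control points (SVG): P0=(51.694,87.717), P1=(127.913,88.706), P2=(240.501,103.848); sampled at t=k/6. Machine vertices: (51.694,54.304) → (78.111,53.581) → (106.548,52.072) → (137.005,49.777) → (169.483,46.695) → (203.982,42.827) → (240.501,38.173). Open path.

**Shape 5** — `<path>` rectangle, stroke `#ff0000` → engrave (S226, F2400). Machine vertices: (41.855,137.874) → (211.868,137.874) → (211.868,81.514) → (41.855,81.514) → (41.855,137.874). Closed: final G1 returns to the first vertex.

**Shape 6** — `<polygon>` rectangle, stroke `#000000` → cut (S826, F908). Machine vertices: (17.008,78.041) → (25.177,78.041) → (25.177,61.045) → (17.008,61.045) → (17.008,78.041). Closed: final G1 returns to the first vertex.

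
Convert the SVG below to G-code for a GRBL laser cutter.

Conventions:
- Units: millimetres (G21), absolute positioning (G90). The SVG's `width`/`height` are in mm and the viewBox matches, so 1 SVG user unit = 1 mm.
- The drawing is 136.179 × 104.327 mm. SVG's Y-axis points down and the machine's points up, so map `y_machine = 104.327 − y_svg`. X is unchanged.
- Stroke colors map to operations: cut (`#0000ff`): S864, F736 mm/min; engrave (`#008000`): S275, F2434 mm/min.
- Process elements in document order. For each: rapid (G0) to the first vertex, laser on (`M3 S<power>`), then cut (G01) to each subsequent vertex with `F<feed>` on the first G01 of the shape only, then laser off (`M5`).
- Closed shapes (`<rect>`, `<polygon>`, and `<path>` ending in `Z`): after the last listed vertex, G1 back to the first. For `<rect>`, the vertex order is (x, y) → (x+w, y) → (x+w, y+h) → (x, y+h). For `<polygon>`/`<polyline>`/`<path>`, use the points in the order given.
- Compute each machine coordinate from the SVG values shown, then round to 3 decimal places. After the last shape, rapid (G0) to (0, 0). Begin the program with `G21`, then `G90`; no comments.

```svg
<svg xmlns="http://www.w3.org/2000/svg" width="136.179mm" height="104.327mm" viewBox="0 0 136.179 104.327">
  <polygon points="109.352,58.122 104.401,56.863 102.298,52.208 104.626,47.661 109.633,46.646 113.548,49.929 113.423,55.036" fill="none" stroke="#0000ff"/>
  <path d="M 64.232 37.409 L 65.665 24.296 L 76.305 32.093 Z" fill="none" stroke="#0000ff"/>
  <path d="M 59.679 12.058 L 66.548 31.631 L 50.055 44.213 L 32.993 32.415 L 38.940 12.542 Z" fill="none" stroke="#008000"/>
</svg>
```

G21
G90
G0 X109.352 Y46.205
M3 S864
G01 X104.401 Y47.464 F736
G01 X102.298 Y52.119
G01 X104.626 Y56.666
G01 X109.633 Y57.681
G01 X113.548 Y54.398
G01 X113.423 Y49.291
G01 X109.352 Y46.205
M5
G0 X64.232 Y66.918
M3 S864
G01 X65.665 Y80.031 F736
G01 X76.305 Y72.234
G01 X64.232 Y66.918
M5
G0 X59.679 Y92.269
M3 S275
G01 X66.548 Y72.696 F2434
G01 X50.055 Y60.114
G01 X32.993 Y71.912
G01 X38.940 Y91.785
G01 X59.679 Y92.269
M5
G0 X0.000 Y0.000

1 u = 1 mm; y_m = 104.327 − y.

[1] `<polygon>` regular polygon, #0000ff→cut S864 F736: (109.352,46.205) → (104.401,47.464) → (102.298,52.119) → (104.626,56.666) → (109.633,57.681) → (113.548,54.398) → (113.423,49.291) → (109.352,46.205) (closed)

[2] `<path>` regular polygon, #0000ff→cut S864 F736: (64.232,66.918) → (65.665,80.031) → (76.305,72.234) → (64.232,66.918) (closed)

[3] `<path>` regular polygon, #008000→engrave S275 F2434: (59.679,92.269) → (66.548,72.696) → (50.055,60.114) → (32.993,71.912) → (38.940,91.785) → (59.679,92.269) (closed)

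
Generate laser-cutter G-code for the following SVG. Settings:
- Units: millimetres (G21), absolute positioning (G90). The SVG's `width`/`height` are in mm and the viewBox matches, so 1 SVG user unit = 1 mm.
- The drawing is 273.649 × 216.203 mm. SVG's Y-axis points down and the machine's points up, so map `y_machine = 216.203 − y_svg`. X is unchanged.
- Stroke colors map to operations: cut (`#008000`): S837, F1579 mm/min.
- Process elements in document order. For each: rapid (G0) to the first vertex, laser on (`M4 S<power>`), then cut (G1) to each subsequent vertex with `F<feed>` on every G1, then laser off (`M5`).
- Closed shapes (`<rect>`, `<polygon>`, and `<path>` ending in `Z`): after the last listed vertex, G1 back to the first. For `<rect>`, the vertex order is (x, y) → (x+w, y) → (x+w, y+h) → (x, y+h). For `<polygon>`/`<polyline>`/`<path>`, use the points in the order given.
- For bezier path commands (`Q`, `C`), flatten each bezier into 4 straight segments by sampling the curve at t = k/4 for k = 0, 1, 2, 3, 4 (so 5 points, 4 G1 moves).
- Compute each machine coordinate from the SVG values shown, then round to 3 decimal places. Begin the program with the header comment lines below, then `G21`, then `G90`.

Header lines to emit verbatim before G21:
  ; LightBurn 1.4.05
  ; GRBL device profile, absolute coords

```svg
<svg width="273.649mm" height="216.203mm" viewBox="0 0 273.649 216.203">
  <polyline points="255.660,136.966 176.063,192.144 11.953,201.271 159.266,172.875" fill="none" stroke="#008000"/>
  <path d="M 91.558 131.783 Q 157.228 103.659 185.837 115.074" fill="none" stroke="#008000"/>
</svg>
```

1 u = 1 mm; y_m = 216.203 − y.

[1] `<polyline>` open polyline, #008000→cut S837 F1579: (255.660,79.237) → (176.063,24.059) → (11.953,14.932) → (159.266,43.328)

[2] `<path>` quadratic bezier, #008000→cut S837 F1579: (91.558,84.420) → (122.077,96.011) → (147.963,102.659) → (169.216,104.365) → (185.837,101.129)

; LightBurn 1.4.05
; GRBL device profile, absolute coords
G21
G90
G0 X255.660 Y79.237
M4 S837
G1 X176.063 Y24.059 F1579
G1 X11.953 Y14.932 F1579
G1 X159.266 Y43.328 F1579
M5
G0 X91.558 Y84.420
M4 S837
G1 X122.077 Y96.011 F1579
G1 X147.963 Y102.659 F1579
G1 X169.216 Y104.365 F1579
G1 X185.837 Y101.129 F1579
M5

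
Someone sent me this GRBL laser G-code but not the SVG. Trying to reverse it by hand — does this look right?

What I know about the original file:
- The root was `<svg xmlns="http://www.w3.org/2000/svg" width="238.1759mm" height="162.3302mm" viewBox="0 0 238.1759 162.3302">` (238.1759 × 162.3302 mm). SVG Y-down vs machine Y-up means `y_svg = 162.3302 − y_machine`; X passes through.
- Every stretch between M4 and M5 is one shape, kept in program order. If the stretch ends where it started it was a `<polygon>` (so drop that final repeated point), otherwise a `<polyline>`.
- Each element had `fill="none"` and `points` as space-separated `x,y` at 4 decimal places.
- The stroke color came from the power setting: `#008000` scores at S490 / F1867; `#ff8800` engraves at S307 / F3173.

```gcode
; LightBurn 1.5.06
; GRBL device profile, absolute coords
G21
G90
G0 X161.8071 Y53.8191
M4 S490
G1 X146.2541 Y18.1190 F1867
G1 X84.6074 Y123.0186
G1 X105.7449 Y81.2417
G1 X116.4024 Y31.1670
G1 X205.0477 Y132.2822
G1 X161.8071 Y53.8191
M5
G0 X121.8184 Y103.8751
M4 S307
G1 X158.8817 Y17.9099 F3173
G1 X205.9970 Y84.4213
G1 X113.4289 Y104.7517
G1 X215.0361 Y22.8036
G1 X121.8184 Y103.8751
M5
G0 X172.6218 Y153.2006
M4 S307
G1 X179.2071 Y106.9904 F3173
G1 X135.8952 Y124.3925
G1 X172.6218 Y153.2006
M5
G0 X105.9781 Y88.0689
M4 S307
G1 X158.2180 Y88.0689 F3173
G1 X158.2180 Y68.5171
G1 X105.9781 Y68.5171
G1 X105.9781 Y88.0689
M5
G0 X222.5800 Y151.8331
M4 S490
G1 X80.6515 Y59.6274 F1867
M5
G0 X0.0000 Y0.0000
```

<svg xmlns="http://www.w3.org/2000/svg" width="238.1759mm" height="162.3302mm" viewBox="0 0 238.1759 162.3302">
  <polygon points="161.8071,108.5111 146.2541,144.2112 84.6074,39.3116 105.7449,81.0885 116.4024,131.1632 205.0477,30.0480" fill="none" stroke="#008000"/>
  <polygon points="121.8184,58.4551 158.8817,144.4203 205.9970,77.9089 113.4289,57.5785 215.0361,139.5266" fill="none" stroke="#ff8800"/>
  <polygon points="172.6218,9.1296 179.2071,55.3398 135.8952,37.9377" fill="none" stroke="#ff8800"/>
  <polygon points="105.9781,74.2613 158.2180,74.2613 158.2180,93.8131 105.9781,93.8131" fill="none" stroke="#ff8800"/>
  <polyline points="222.5800,10.4971 80.6515,102.7028" fill="none" stroke="#008000"/>
</svg>

Machine Y-up, SVG Y-down with viewBox height 162.3302, so y_svg = 162.3302 − y_machine; X carries over.

Run 1: the run's S490 means `#008000` (score). The run returns to its start, so emit a `<polygon>` with points (Y-flipped): 161.8071,108.5111 146.2541,144.2112 84.6074,39.3116 105.7449,81.0885 116.4024,131.1632 205.0477,30.0480.

Run 2: power S307 maps to stroke `#ff8800` (engrave). The run returns to its start, so emit a `<polygon>` with points (Y-flipped): 121.8184,58.4551 158.8817,144.4203 205.9970,77.9089 113.4289,57.5785 215.0361,139.5266.

Run 3: power S307 maps to stroke `#ff8800` (engrave). The run returns to its start, so emit a `<polygon>` with points (Y-flipped): 172.6218,9.1296 179.2071,55.3398 135.8952,37.9377.

Run 4: power S307 maps to stroke `#ff8800` (engrave). The run returns to its start, so emit a `<polygon>` with points (Y-flipped): 105.9781,74.2613 158.2180,74.2613 158.2180,93.8131 105.9781,93.8131.

Run 5: power S490 maps to stroke `#008000` (score). The run is open, so emit a `<polyline>` with points (Y-flipped): 222.5800,10.4971 80.6515,102.7028.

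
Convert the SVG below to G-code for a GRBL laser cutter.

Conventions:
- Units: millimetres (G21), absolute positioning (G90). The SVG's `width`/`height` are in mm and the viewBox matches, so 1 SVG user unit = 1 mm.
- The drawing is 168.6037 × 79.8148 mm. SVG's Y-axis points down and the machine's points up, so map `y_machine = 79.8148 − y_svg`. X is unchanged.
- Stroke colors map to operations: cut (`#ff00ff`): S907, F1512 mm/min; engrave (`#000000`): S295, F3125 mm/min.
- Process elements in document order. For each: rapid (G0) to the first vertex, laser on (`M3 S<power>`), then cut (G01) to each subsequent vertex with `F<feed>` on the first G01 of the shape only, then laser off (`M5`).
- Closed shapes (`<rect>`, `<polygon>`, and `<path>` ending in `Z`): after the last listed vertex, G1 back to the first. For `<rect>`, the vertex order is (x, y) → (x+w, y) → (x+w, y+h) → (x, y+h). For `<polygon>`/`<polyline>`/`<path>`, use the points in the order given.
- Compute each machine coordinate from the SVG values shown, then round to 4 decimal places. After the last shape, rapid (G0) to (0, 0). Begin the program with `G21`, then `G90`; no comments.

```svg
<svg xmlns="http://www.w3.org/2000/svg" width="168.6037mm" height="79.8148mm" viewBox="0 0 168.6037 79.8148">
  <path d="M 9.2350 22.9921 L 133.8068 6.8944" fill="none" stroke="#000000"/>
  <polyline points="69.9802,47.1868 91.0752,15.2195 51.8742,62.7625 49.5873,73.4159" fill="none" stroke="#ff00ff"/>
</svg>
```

G21
G90
G0 X9.2350 Y56.8227
M3 S295
G01 X133.8068 Y72.9204 F3125
M5
G0 X69.9802 Y32.6280
M3 S907
G01 X91.0752 Y64.5953 F1512
G01 X51.8742 Y17.0523
G01 X49.5873 Y6.3989
M5
G0 X0.0000 Y0.0000

viewBox `0 0 168.6037 79.8148` with mm width/height → 1 unit = 1 mm. Flip: y_m = 79.8148 − y_svg.

**Shape 1** — `<path>` line segment, stroke `#000000` → engrave (S295, F3125). Machine vertices: (9.2350,56.8227) → (133.8068,72.9204). Open path.

**Shape 2** — `<polyline>` open polyline, stroke `#ff00ff` → cut (S907, F1512). Machine vertices: (69.9802,32.6280) → (91.0752,64.5953) → (51.8742,17.0523) → (49.5873,6.3989). Open path.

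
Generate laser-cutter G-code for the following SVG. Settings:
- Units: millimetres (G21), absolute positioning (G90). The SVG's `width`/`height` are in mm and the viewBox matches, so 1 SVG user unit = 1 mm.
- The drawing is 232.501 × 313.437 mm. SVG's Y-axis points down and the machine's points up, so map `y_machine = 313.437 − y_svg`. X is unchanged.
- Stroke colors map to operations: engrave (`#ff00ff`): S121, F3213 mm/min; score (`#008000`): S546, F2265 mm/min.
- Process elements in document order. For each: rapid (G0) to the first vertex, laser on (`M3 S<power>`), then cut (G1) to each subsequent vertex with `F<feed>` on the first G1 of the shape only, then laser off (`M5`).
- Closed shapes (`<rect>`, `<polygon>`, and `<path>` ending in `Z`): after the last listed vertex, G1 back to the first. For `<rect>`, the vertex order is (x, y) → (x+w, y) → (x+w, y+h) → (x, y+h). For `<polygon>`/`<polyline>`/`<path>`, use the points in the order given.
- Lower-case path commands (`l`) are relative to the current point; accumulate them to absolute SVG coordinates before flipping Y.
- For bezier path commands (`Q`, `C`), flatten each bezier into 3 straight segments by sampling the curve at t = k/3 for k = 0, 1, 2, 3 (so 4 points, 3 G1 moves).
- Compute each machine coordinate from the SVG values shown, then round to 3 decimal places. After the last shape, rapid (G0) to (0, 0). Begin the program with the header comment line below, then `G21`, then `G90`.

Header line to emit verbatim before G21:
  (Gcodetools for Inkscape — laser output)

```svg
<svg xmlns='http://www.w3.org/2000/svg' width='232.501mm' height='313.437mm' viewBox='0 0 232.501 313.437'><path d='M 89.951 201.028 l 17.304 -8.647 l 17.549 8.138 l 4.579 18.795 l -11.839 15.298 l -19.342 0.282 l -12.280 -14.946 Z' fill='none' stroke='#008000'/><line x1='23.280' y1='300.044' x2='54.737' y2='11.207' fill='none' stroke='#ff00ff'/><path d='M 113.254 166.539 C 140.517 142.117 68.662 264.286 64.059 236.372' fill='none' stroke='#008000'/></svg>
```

(Gcodetools for Inkscape — laser output)
G21
G90
G0 X89.951 Y112.409
M3 S546
G1 X107.255 Y121.056 F2265
G1 X124.804 Y112.918
G1 X129.383 Y94.123
G1 X117.544 Y78.825
G1 X98.202 Y78.543
G1 X85.922 Y93.489
G1 X89.951 Y112.409
M5
G0 X23.280 Y13.393
M3 S121
G1 X54.737 Y302.230 F3213
M5
G0 X113.254 Y146.898
M3 S546
G1 X113.640 Y133.444 F2265
G1 X84.917 Y88.191
G1 X64.059 Y77.065
M5
G0 X0.000 Y0.000

1 u = 1 mm; y_m = 313.437 − y.

[1] `<path>` regular polygon, #008000→score S546 F2265: (89.951,112.409) → (107.255,121.056) → (124.804,112.918) → (129.383,94.123) → (117.544,78.825) → (98.202,78.543) → (85.922,93.489) → (89.951,112.409) (closed)

[2] `<line>` line segment, #ff00ff→engrave S121 F3213: (23.280,13.393) → (54.737,302.230)

[3] `<path>` cubic bezier, #008000→score S546 F2265: (113.254,146.898) → (113.640,133.444) → (84.917,88.191) → (64.059,77.065)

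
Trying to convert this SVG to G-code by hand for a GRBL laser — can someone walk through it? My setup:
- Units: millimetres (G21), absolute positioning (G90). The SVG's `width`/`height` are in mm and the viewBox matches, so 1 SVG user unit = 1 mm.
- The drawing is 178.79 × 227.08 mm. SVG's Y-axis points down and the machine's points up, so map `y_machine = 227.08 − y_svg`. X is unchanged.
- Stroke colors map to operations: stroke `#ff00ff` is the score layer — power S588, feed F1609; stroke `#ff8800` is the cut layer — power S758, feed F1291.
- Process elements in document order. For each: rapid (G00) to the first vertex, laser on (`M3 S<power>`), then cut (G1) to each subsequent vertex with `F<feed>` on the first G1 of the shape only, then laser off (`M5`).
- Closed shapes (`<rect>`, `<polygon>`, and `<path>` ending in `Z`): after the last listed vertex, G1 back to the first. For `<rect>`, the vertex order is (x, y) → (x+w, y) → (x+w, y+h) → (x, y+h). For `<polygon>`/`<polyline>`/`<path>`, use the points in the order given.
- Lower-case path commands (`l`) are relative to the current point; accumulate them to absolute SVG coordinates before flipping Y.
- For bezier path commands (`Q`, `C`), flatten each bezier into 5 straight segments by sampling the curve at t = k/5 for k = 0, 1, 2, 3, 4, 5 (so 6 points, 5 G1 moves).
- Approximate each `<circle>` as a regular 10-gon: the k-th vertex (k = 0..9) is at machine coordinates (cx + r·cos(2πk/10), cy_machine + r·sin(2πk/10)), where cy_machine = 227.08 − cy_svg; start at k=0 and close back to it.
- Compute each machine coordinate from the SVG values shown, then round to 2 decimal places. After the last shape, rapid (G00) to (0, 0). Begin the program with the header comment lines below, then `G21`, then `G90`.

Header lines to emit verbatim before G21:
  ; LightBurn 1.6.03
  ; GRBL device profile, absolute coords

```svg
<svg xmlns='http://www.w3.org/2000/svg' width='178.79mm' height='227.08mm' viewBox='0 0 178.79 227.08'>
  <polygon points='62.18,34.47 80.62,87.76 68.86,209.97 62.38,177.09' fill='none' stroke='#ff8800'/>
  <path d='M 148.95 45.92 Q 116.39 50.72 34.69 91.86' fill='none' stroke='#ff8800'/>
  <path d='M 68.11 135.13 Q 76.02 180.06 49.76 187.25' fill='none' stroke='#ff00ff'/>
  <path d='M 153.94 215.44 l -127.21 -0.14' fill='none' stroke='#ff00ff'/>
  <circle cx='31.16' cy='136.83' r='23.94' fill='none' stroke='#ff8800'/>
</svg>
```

; LightBurn 1.6.03
; GRBL device profile, absolute coords
G21
G90
G00 X62.18 Y192.61
M3 S758
G1 X80.62 Y139.32 F1291
G1 X68.86 Y17.11
G1 X62.38 Y49.99
G1 X62.18 Y192.61
M5
G00 X148.95 Y181.16
M3 S758
G1 X133.96 Y177.79 F1291
G1 X115.04 Y171.51
G1 X92.19 Y162.32
G1 X65.40 Y150.22
G1 X34.69 Y135.22
M5
G00 X68.11 Y91.95
M3 S588
G1 X69.91 Y75.49 F1609
G1 X68.97 Y62.04
G1 X65.30 Y51.62
G1 X58.90 Y44.22
G1 X49.76 Y39.83
M5
G00 X153.94 Y11.64
M3 S588
G1 X26.73 Y11.78 F1609
M5
G00 X55.10 Y90.25
M3 S758
G1 X50.53 Y104.32 F1291
G1 X38.56 Y113.02
G1 X23.76 Y113.02
G1 X11.79 Y104.32
G1 X7.22 Y90.25
G1 X11.79 Y76.18
G1 X23.76 Y67.48
G1 X38.56 Y67.48
G1 X50.53 Y76.18
G1 X55.10 Y90.25
M5
G00 X0.00 Y0.00

1 u = 1 mm; y_m = 227.08 − y.

[1] `<polygon>` closed polygon, #ff8800→cut S758 F1291: (62.18,192.61) → (80.62,139.32) → (68.86,17.11) → (62.38,49.99) → (62.18,192.61) (closed)

[2] `<path>` quadratic bezier, #ff8800→cut S758 F1291: (148.95,181.16) → (133.96,177.79) → (115.04,171.51) → (92.19,162.32) → (65.40,150.22) → (34.69,135.22)

[3] `<path>` quadratic bezier, #ff00ff→score S588 F1609: (68.11,91.95) → (69.91,75.49) → (68.97,62.04) → (65.30,51.62) → (58.90,44.22) → (49.76,39.83)

[4] `<path>` line segment, #ff00ff→score S588 F1609: (153.94,11.64) → (26.73,11.78)

[5] `<circle>` circle, #ff8800→cut S758 F1291: (55.10,90.25) → (50.53,104.32) → (38.56,113.02) → (23.76,113.02) → (11.79,104.32) → (7.22,90.25) → (11.79,76.18) → (23.76,67.48) → (38.56,67.48) → (50.53,76.18) → (55.10,90.25) (closed)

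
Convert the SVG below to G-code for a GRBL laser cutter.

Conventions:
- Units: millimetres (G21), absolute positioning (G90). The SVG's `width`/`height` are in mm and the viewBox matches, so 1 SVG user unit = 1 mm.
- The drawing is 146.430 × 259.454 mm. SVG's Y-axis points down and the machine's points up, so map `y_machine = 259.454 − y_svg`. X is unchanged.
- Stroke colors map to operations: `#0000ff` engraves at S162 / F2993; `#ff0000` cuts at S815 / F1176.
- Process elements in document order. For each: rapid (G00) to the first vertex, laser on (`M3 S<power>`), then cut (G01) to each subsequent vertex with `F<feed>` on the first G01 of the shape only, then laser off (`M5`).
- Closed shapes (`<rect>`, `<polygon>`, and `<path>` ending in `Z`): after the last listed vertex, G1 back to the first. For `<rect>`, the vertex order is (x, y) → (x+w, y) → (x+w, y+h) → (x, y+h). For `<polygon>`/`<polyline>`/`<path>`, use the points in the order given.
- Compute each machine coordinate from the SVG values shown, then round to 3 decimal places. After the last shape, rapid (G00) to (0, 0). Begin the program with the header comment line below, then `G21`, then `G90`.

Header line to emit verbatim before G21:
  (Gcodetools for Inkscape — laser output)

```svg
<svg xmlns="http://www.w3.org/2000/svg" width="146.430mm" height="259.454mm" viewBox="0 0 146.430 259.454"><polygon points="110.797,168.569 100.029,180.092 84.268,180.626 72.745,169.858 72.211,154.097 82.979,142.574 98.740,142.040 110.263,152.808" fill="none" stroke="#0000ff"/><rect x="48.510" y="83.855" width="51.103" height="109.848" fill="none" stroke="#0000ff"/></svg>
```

viewBox `0 0 146.430 259.454` with mm width/height → 1 unit = 1 mm. Flip: y_m = 259.454 − y_svg.

**Shape 1** — `<polygon>` regular polygon, stroke `#0000ff` → engrave (S162, F2993). Machine vertices: (110.797,90.885) → (100.029,79.362) → (84.268,78.828) → (72.745,89.596) → (72.211,105.357) → (82.979,116.880) → (98.740,117.414) → (110.263,106.646) → (110.797,90.885). Closed: final G1 returns to the first vertex.

**Shape 2** — `<rect>` rectangle, stroke `#0000ff` → engrave (S162, F2993). Machine vertices: (48.510,175.599) → (99.613,175.599) → (99.613,65.751) → (48.510,65.751) → (48.510,175.599). Closed: final G1 returns to the first vertex.

(Gcodetools for Inkscape — laser output)
G21
G90
G00 X110.797 Y90.885
M3 S162
G01 X100.029 Y79.362 F2993
G01 X84.268 Y78.828
G01 X72.745 Y89.596
G01 X72.211 Y105.357
G01 X82.979 Y116.880
G01 X98.740 Y117.414
G01 X110.263 Y106.646
G01 X110.797 Y90.885
M5
G00 X48.510 Y175.599
M3 S162
G01 X99.613 Y175.599 F2993
G01 X99.613 Y65.751
G01 X48.510 Y65.751
G01 X48.510 Y175.599
M5
G00 X0.000 Y0.000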